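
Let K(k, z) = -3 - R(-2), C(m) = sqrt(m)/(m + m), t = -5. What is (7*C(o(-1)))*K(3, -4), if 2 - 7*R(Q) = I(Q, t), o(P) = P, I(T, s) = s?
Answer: 14*I ≈ 14.0*I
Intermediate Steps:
R(Q) = 1 (R(Q) = 2/7 - 1/7*(-5) = 2/7 + 5/7 = 1)
C(m) = 1/(2*sqrt(m)) (C(m) = sqrt(m)/((2*m)) = (1/(2*m))*sqrt(m) = 1/(2*sqrt(m)))
K(k, z) = -4 (K(k, z) = -3 - 1*1 = -3 - 1 = -4)
(7*C(o(-1)))*K(3, -4) = (7*(1/(2*sqrt(-1))))*(-4) = (7*((-I)/2))*(-4) = (7*(-I/2))*(-4) = -7*I/2*(-4) = 14*I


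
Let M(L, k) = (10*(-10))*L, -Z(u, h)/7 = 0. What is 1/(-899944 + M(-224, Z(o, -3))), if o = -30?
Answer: -1/877544 ≈ -1.1395e-6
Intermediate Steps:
Z(u, h) = 0 (Z(u, h) = -7*0 = 0)
M(L, k) = -100*L
1/(-899944 + M(-224, Z(o, -3))) = 1/(-899944 - 100*(-224)) = 1/(-899944 + 22400) = 1/(-877544) = -1/877544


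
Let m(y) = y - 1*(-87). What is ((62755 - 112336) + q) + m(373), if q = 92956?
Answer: 43835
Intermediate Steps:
m(y) = 87 + y (m(y) = y + 87 = 87 + y)
((62755 - 112336) + q) + m(373) = ((62755 - 112336) + 92956) + (87 + 373) = (-49581 + 92956) + 460 = 43375 + 460 = 43835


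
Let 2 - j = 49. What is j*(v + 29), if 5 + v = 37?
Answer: -2867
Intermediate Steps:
j = -47 (j = 2 - 1*49 = 2 - 49 = -47)
v = 32 (v = -5 + 37 = 32)
j*(v + 29) = -47*(32 + 29) = -47*61 = -2867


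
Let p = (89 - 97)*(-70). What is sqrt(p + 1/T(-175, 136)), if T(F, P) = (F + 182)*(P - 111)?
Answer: 3*sqrt(76223)/35 ≈ 23.664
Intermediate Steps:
T(F, P) = (-111 + P)*(182 + F) (T(F, P) = (182 + F)*(-111 + P) = (-111 + P)*(182 + F))
p = 560 (p = -8*(-70) = 560)
sqrt(p + 1/T(-175, 136)) = sqrt(560 + 1/(-20202 - 111*(-175) + 182*136 - 175*136)) = sqrt(560 + 1/(-20202 + 19425 + 24752 - 23800)) = sqrt(560 + 1/175) = sqrt(98001/175) = 3*sqrt(76223)/35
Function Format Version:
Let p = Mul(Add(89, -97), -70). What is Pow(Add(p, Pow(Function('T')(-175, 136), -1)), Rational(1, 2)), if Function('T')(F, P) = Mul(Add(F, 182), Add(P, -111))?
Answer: Mul(Rational(3, 35), Pow(76223, Rational(1, 2))) ≈ 23.664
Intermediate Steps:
Function('T')(F, P) = Mul(Add(-111, P), Add(182, F)) (Function('T')(F, P) = Mul(Add(182, F), Add(-111, P)) = Mul(Add(-111, P), Add(182, F)))
p = 560 (p = Mul(-8, -70) = 560)
Pow(Add(p, Pow(Function('T')(-175, 136), -1)), Rational(1, 2)) = Pow(Add(560, Pow(Add(-20202, Mul(-111, -175), Mul(182, 136), Mul(-175, 136)), -1)), Rational(1, 2)) = Pow(Add(560, Pow(Add(-20202, 19425, 24752, -23800), -1)), Rational(1, 2)) = Pow(Add(560, Pow(175, -1)), Rational(1, 2)) = Pow(Add(560, Rational(1, 175)), Rational(1, 2)) = Pow(Rational(98001, 175), Rational(1, 2)) = Mul(Rational(3, 35), Pow(76223, Rational(1, 2)))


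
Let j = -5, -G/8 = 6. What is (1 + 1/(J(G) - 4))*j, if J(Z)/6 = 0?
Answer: -15/4 ≈ -3.7500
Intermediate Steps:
G = -48 (G = -8*6 = -48)
J(Z) = 0 (J(Z) = 6*0 = 0)
(1 + 1/(J(G) - 4))*j = (1 + 1/(0 - 4))*(-5) = (1 + 1/(-4))*(-5) = (1 - ¼)*(-5) = (¾)*(-5) = -15/4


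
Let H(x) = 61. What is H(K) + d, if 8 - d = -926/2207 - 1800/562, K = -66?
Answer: 45038029/620167 ≈ 72.622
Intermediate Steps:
d = 7207842/620167 (d = 8 - (-926/2207 - 1800/562) = 8 - (-926*1/2207 - 1800*1/562) = 8 - (-926/2207 - 900/281) = 8 - 1*(-2246506/620167) = 8 + 2246506/620167 = 7207842/620167 ≈ 11.622)
H(K) + d = 61 + 7207842/620167 = 45038029/620167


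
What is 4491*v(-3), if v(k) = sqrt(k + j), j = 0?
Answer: 4491*I*sqrt(3) ≈ 7778.6*I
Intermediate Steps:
v(k) = sqrt(k) (v(k) = sqrt(k + 0) = sqrt(k))
4491*v(-3) = 4491*sqrt(-3) = 4491*(I*sqrt(3)) = 4491*I*sqrt(3)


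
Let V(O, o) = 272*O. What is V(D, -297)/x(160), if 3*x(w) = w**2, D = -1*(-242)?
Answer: 6171/800 ≈ 7.7138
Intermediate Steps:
D = 242
x(w) = w**2/3
V(D, -297)/x(160) = (272*242)/(((1/3)*160**2)) = 65824/(((1/3)*25600)) = 65824/(25600/3) = 65824*(3/25600) = 6171/800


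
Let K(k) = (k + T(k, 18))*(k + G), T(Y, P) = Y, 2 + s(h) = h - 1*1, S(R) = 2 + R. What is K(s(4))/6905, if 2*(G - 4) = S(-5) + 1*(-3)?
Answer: 4/6905 ≈ 0.00057929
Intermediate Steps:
G = 1 (G = 4 + ((2 - 5) + 1*(-3))/2 = 4 + (-3 - 3)/2 = 4 + (½)*(-6) = 4 - 3 = 1)
s(h) = -3 + h (s(h) = -2 + (h - 1*1) = -2 + (h - 1) = -2 + (-1 + h) = -3 + h)
K(k) = 2*k*(1 + k) (K(k) = (k + k)*(k + 1) = (2*k)*(1 + k) = 2*k*(1 + k))
K(s(4))/6905 = (2*(-3 + 4)*(1 + (-3 + 4)))/6905 = (2*1*(1 + 1))*(1/6905) = (2*1*2)*(1/6905) = 4*(1/6905) = 4/6905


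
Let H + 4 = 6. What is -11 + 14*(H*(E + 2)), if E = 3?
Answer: 129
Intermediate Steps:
H = 2 (H = -4 + 6 = 2)
-11 + 14*(H*(E + 2)) = -11 + 14*(2*(3 + 2)) = -11 + 14*(2*5) = -11 + 14*10 = -11 + 140 = 129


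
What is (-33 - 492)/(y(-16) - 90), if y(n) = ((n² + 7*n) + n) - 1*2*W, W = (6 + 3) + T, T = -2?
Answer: -175/8 ≈ -21.875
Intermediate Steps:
W = 7 (W = (6 + 3) - 2 = 9 - 2 = 7)
y(n) = -14 + n² + 8*n (y(n) = ((n² + 7*n) + n) - 1*2*7 = (n² + 8*n) - 2*7 = (n² + 8*n) - 1*14 = (n² + 8*n) - 14 = -14 + n² + 8*n)
(-33 - 492)/(y(-16) - 90) = (-33 - 492)/((-14 + (-16)² + 8*(-16)) - 90) = -525/((-14 + 256 - 128) - 90) = -525/(114 - 90) = -525/24 = -525*1/24 = -175/8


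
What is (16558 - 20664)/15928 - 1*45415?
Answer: -361687113/7964 ≈ -45415.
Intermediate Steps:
(16558 - 20664)/15928 - 1*45415 = -4106*1/15928 - 45415 = -2053/7964 - 45415 = -361687113/7964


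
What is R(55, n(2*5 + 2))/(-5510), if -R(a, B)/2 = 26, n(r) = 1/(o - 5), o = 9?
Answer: 26/2755 ≈ 0.0094374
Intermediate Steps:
n(r) = ¼ (n(r) = 1/(9 - 5) = 1/4 = ¼)
R(a, B) = -52 (R(a, B) = -2*26 = -52)
R(55, n(2*5 + 2))/(-5510) = -52/(-5510) = -52*(-1/5510) = 26/2755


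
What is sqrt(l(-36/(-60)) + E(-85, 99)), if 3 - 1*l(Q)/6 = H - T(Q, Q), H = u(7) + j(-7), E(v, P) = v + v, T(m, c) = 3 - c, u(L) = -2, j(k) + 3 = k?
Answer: 2*I*sqrt(410)/5 ≈ 8.0994*I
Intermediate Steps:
j(k) = -3 + k
E(v, P) = 2*v
H = -12 (H = -2 + (-3 - 7) = -2 - 10 = -12)
l(Q) = 108 - 6*Q (l(Q) = 18 - 6*(-12 - (3 - Q)) = 18 - 6*(-12 + (-3 + Q)) = 18 - 6*(-15 + Q) = 18 + (90 - 6*Q) = 108 - 6*Q)
sqrt(l(-36/(-60)) + E(-85, 99)) = sqrt((108 - (-216)/(-60)) + 2*(-85)) = sqrt((108 - (-216)*(-1)/60) - 170) = sqrt((108 - 6*3/5) - 170) = sqrt((108 - 18/5) - 170) = sqrt(522/5 - 170) = sqrt(-328/5) = 2*I*sqrt(410)/5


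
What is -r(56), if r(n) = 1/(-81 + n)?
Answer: 1/25 ≈ 0.040000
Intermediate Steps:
-r(56) = -1/(-81 + 56) = -1/(-25) = -1*(-1/25) = 1/25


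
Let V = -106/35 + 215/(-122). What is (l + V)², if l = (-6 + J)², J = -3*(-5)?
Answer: 105893620569/18232900 ≈ 5807.8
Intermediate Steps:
J = 15
V = -20457/4270 (V = -106*1/35 + 215*(-1/122) = -106/35 - 215/122 = -20457/4270 ≈ -4.7909)
l = 81 (l = (-6 + 15)² = 9² = 81)
(l + V)² = (81 - 20457/4270)² = (325413/4270)² = 105893620569/18232900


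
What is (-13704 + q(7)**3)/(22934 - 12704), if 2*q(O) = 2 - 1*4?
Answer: -2741/2046 ≈ -1.3397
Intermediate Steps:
q(O) = -1 (q(O) = (2 - 1*4)/2 = (2 - 4)/2 = (1/2)*(-2) = -1)
(-13704 + q(7)**3)/(22934 - 12704) = (-13704 + (-1)**3)/(22934 - 12704) = (-13704 - 1)/10230 = -13705*1/10230 = -2741/2046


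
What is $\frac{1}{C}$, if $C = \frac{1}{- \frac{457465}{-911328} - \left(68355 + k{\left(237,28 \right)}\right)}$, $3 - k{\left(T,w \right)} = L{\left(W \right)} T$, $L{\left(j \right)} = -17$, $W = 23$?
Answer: $- \frac{65967842471}{911328} \approx -72387.0$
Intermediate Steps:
$k{\left(T,w \right)} = 3 + 17 T$ ($k{\left(T,w \right)} = 3 - - 17 T = 3 + 17 T$)
$C = - \frac{911328}{65967842471}$ ($C = \frac{1}{- \frac{457465}{-911328} - \left(68358 + 4029\right)} = \frac{1}{\left(-457465\right) \left(- \frac{1}{911328}\right) - 72387} = \frac{1}{\frac{457465}{911328} - 72387} = \frac{1}{- \frac{65967842471}{911328}} = - \frac{911328}{65967842471} \approx -1.3815 \cdot 10^{-5}$)
$\frac{1}{C} = \frac{1}{- \frac{911328}{65967842471}} = - \frac{65967842471}{911328}$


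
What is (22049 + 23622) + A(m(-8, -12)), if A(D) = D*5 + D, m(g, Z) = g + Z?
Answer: 45551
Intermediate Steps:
m(g, Z) = Z + g
A(D) = 6*D (A(D) = 5*D + D = 6*D)
(22049 + 23622) + A(m(-8, -12)) = (22049 + 23622) + 6*(-12 - 8) = 45671 + 6*(-20) = 45671 - 120 = 45551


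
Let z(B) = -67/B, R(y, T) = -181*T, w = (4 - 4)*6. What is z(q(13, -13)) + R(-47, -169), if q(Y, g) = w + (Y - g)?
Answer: 795247/26 ≈ 30586.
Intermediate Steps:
w = 0 (w = 0*6 = 0)
q(Y, g) = Y - g (q(Y, g) = 0 + (Y - g) = Y - g)
z(q(13, -13)) + R(-47, -169) = -67/(13 - 1*(-13)) - 181*(-169) = -67/(13 + 13) + 30589 = -67/26 + 30589 = 795247/26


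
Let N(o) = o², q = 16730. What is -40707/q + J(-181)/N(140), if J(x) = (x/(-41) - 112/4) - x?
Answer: -33269561/13718600 ≈ -2.4251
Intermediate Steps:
J(x) = -28 - 42*x/41 (J(x) = (x*(-1/41) - 112*¼) - x = (-x/41 - 28) - x = (-28 - x/41) - x = -28 - 42*x/41)
-40707/q + J(-181)/N(140) = -40707/16730 + (-28 - 42/41*(-181))/(140²) = -40707*1/16730 + (-28 + 7602/41)/19600 = -40707/16730 + (6454/41)*(1/19600) = -40707/16730 + 461/57400 = -33269561/13718600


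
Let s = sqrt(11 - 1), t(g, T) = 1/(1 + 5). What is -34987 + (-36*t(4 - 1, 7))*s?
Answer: -34987 - 6*sqrt(10) ≈ -35006.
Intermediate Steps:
t(g, T) = 1/6
s = sqrt(10) ≈ 3.1623
-34987 + (-36*t(4 - 1, 7))*s = -34987 + (-36*1/6)*sqrt(10) = -34987 - 6*sqrt(10)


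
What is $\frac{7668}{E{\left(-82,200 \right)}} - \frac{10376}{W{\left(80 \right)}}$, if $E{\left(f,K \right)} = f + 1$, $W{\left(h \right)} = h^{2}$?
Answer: $- \frac{231091}{2400} \approx -96.288$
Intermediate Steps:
$E{\left(f,K \right)} = 1 + f$
$\frac{7668}{E{\left(-82,200 \right)}} - \frac{10376}{W{\left(80 \right)}} = \frac{7668}{1 - 82} - \frac{10376}{80^{2}} = \frac{7668}{-81} - \frac{10376}{6400} = 7668 \left(- \frac{1}{81}\right) - \frac{1297}{800} = - \frac{284}{3} - \frac{1297}{800} = - \frac{231091}{2400}$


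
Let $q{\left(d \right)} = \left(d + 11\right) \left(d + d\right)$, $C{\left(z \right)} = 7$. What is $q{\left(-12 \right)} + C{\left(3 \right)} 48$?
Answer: $360$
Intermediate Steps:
$q{\left(d \right)} = 2 d \left(11 + d\right)$ ($q{\left(d \right)} = \left(11 + d\right) 2 d = 2 d \left(11 + d\right)$)
$q{\left(-12 \right)} + C{\left(3 \right)} 48 = 2 \left(-12\right) \left(11 - 12\right) + 7 \cdot 48 = 2 \left(-12\right) \left(-1\right) + 336 = 24 + 336 = 360$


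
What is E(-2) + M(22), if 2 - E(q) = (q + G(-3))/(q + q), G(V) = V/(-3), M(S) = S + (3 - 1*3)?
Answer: 95/4 ≈ 23.750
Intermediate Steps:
M(S) = S (M(S) = S + (3 - 3) = S + 0 = S)
G(V) = -V/3 (G(V) = V*(-⅓) = -V/3)
E(q) = 2 - (1 + q)/(2*q) (E(q) = 2 - (q - ⅓*(-3))/(q + q) = 2 - (q + 1)/(2*q) = 2 - (1 + q)*1/(2*q) = 2 - (1 + q)/(2*q))
E(-2) + M(22) = (½)*(-1 + 3*(-2))/(-2) + 22 = (½)*(-½)*(-1 - 6) + 22 = (½)*(-½)*(-7) + 22 = 7/4 + 22 = 95/4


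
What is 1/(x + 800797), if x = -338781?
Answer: 1/462016 ≈ 2.1644e-6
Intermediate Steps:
1/(x + 800797) = 1/(-338781 + 800797) = 1/462016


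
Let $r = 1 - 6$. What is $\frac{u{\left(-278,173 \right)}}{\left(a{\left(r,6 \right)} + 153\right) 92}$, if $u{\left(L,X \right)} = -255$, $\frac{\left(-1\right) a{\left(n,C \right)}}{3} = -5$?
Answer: $- \frac{85}{5152} \approx -0.016498$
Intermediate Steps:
$r = -5$
$a{\left(n,C \right)} = 15$ ($a{\left(n,C \right)} = \left(-3\right) \left(-5\right) = 15$)
$\frac{u{\left(-278,173 \right)}}{\left(a{\left(r,6 \right)} + 153\right) 92} = - \frac{255}{\left(15 + 153\right) 92} = - \frac{255}{168 \cdot 92} = - \frac{255}{15456} = \left(-255\right) \frac{1}{15456} = - \frac{85}{5152}$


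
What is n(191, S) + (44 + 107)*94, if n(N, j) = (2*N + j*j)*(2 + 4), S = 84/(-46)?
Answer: 8731678/529 ≈ 16506.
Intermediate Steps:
S = -42/23 (S = 84*(-1/46) = -42/23 ≈ -1.8261)
n(N, j) = 6*j² + 12*N (n(N, j) = (2*N + j²)*6 = (j² + 2*N)*6 = 6*j² + 12*N)
n(191, S) + (44 + 107)*94 = (6*(-42/23)² + 12*191) + (44 + 107)*94 = (6*(1764/529) + 2292) + 151*94 = (10584/529 + 2292) + 14194 = 1223052/529 + 14194 = 8731678/529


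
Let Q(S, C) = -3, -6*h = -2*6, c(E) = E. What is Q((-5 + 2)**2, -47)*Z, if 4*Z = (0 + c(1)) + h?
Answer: -9/4 ≈ -2.2500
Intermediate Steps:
h = 2 (h = -(-1)*6/3 = -1/6*(-12) = 2)
Z = 3/4 (Z = ((0 + 1) + 2)/4 = (1 + 2)/4 = (1/4)*3 = 3/4 ≈ 0.75000)
Q((-5 + 2)**2, -47)*Z = -3*3/4 = -9/4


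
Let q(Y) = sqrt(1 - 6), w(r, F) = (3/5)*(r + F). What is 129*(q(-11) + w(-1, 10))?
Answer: 3483/5 + 129*I*sqrt(5) ≈ 696.6 + 288.45*I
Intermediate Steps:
w(r, F) = 3*F/5 + 3*r/5 (w(r, F) = (3*(1/5))*(F + r) = 3*(F + r)/5 = 3*F/5 + 3*r/5)
q(Y) = I*sqrt(5) (q(Y) = sqrt(-5) = I*sqrt(5))
129*(q(-11) + w(-1, 10)) = 129*(I*sqrt(5) + ((3/5)*10 + (3/5)*(-1))) = 129*(I*sqrt(5) + (6 - 3/5)) = 129*(I*sqrt(5) + 27/5) = 129*(27/5 + I*sqrt(5)) = 3483/5 + 129*I*sqrt(5)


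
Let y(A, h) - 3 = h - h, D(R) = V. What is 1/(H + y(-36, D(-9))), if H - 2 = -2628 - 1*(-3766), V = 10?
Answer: 1/1143 ≈ 0.00087489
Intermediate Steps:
D(R) = 10
y(A, h) = 3 (y(A, h) = 3 + (h - h) = 3 + 0 = 3)
H = 1140 (H = 2 + (-2628 - 1*(-3766)) = 2 + (-2628 + 3766) = 2 + 1138 = 1140)
1/(H + y(-36, D(-9))) = 1/(1140 + 3) = 1/1143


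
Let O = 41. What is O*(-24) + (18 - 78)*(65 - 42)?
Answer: -2364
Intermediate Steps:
O*(-24) + (18 - 78)*(65 - 42) = 41*(-24) + (18 - 78)*(65 - 42) = -984 - 60*23 = -984 - 1380 = -2364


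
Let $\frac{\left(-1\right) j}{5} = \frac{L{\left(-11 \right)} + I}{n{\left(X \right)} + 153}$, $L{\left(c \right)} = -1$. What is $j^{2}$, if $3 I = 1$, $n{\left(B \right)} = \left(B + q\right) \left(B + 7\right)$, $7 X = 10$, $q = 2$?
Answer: $\frac{240100}{714974121} \approx 0.00033582$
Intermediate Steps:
$X = \frac{10}{7}$ ($X = \frac{1}{7} \cdot 10 = \frac{10}{7} \approx 1.4286$)
$n{\left(B \right)} = \left(2 + B\right) \left(7 + B\right)$ ($n{\left(B \right)} = \left(B + 2\right) \left(B + 7\right) = \left(2 + B\right) \left(7 + B\right)$)
$I = \frac{1}{3}$ ($I = \frac{1}{3} \cdot 1 = \frac{1}{3} \approx 0.33333$)
$j = \frac{490}{26739}$ ($j = - 5 \frac{-1 + \frac{1}{3}}{\left(14 + \left(\frac{10}{7}\right)^{2} + 9 \cdot \frac{10}{7}\right) + 153} = - 5 \left(- \frac{2}{3 \left(\left(14 + \frac{100}{49} + \frac{90}{7}\right) + 153\right)}\right) = - 5 \left(- \frac{2}{3 \left(\frac{1416}{49} + 153\right)}\right) = - 5 \left(- \frac{2}{3 \cdot \frac{8913}{49}}\right) = - 5 \left(\left(- \frac{2}{3}\right) \frac{49}{8913}\right) = \left(-5\right) \left(- \frac{98}{26739}\right) = \frac{490}{26739} \approx 0.018325$)
$j^{2} = \left(\frac{490}{26739}\right)^{2} = \frac{240100}{714974121}$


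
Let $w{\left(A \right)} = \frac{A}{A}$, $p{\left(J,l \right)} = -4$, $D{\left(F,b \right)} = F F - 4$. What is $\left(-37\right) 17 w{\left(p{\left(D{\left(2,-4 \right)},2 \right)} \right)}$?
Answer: $-629$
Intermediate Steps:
$D{\left(F,b \right)} = -4 + F^{2}$ ($D{\left(F,b \right)} = F^{2} - 4 = -4 + F^{2}$)
$w{\left(A \right)} = 1$
$\left(-37\right) 17 w{\left(p{\left(D{\left(2,-4 \right)},2 \right)} \right)} = \left(-37\right) 17 \cdot 1 = \left(-629\right) 1 = -629$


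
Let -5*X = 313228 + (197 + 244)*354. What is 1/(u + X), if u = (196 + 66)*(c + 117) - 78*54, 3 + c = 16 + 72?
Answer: -5/225782 ≈ -2.2145e-5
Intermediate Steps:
c = 85 (c = -3 + (16 + 72) = -3 + 88 = 85)
X = -469342/5 (X = -(313228 + (197 + 244)*354)/5 = -(313228 + 441*354)/5 = -(313228 + 156114)/5 = -1/5*469342 = -469342/5 ≈ -93868.)
u = 48712 (u = (196 + 66)*(85 + 117) - 78*54 = 262*202 - 4212 = 52924 - 4212 = 48712)
1/(u + X) = 1/(48712 - 469342/5) = 1/(-225782/5) = -5/225782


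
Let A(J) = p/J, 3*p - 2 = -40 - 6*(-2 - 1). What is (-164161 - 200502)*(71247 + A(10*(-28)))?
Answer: -1091208444625/42 ≈ -2.5981e+10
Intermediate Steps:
p = -20/3 (p = ⅔ + (-40 - 6*(-2 - 1))/3 = ⅔ + (-40 - 6*(-3))/3 = ⅔ + (-40 - 1*(-18))/3 = ⅔ + (-40 + 18)/3 = ⅔ + (⅓)*(-22) = ⅔ - 22/3 = -20/3 ≈ -6.6667)
A(J) = -20/(3*J)
(-164161 - 200502)*(71247 + A(10*(-28))) = (-164161 - 200502)*(71247 - 20/(3*(10*(-28)))) = -364663*(71247 - 20/3/(-280)) = -364663*(71247 - 20/3*(-1/280)) = -364663*(71247 + 1/42) = -364663*2992375/42 = -1091208444625/42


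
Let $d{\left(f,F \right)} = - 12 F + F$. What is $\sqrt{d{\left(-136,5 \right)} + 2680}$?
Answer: $5 \sqrt{105} \approx 51.235$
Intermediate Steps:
$d{\left(f,F \right)} = - 11 F$
$\sqrt{d{\left(-136,5 \right)} + 2680} = \sqrt{\left(-11\right) 5 + 2680} = \sqrt{-55 + 2680} = \sqrt{2625} = 5 \sqrt{105}$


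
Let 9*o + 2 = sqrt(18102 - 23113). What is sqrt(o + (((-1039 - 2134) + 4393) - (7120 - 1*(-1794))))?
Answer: sqrt(-69248 + I*sqrt(5011))/3 ≈ 0.044834 + 87.717*I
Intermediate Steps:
o = -2/9 + I*sqrt(5011)/9 (o = -2/9 + sqrt(18102 - 23113)/9 = -2/9 + sqrt(-5011)/9 = -2/9 + (I*sqrt(5011))/9 = -2/9 + I*sqrt(5011)/9 ≈ -0.22222 + 7.8654*I)
sqrt(o + (((-1039 - 2134) + 4393) - (7120 - 1*(-1794)))) = sqrt((-2/9 + I*sqrt(5011)/9) + (((-1039 - 2134) + 4393) - (7120 - 1*(-1794)))) = sqrt((-2/9 + I*sqrt(5011)/9) + ((-3173 + 4393) - (7120 + 1794))) = sqrt((-2/9 + I*sqrt(5011)/9) + (1220 - 1*8914)) = sqrt((-2/9 + I*sqrt(5011)/9) + (1220 - 8914)) = sqrt((-2/9 + I*sqrt(5011)/9) - 7694) = sqrt(-69248/9 + I*sqrt(5011)/9)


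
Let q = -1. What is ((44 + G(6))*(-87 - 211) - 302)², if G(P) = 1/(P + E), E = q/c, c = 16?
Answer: 1636091693604/9025 ≈ 1.8128e+8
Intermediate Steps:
E = -1/16 ≈ -0.062500
G(P) = 1/(-1/16 + P) (G(P) = 1/(P - 1/16) = 1/(-1/16 + P))
((44 + G(6))*(-87 - 211) - 302)² = ((44 + 16/(-1 + 16*6))*(-87 - 211) - 302)² = ((44 + 16/(-1 + 96))*(-298) - 302)² = ((44 + 16/95)*(-298) - 302)² = ((4196/95)*(-298) - 302)² = (-1250408/95 - 302)² = (-1279098/95)² = 1636091693604/9025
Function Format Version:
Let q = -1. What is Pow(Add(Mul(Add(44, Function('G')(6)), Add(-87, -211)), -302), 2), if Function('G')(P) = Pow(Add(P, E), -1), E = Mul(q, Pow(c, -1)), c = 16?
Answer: Rational(1636091693604, 9025) ≈ 1.8128e+8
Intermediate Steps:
E = Rational(-1, 16) (E = Mul(-1, Pow(16, -1)) = Mul(-1, Rational(1, 16)) = Rational(-1, 16) ≈ -0.062500)
Function('G')(P) = Pow(Add(Rational(-1, 16), P), -1) (Function('G')(P) = Pow(Add(P, Rational(-1, 16)), -1) = Pow(Add(Rational(-1, 16), P), -1))
Pow(Add(Mul(Add(44, Function('G')(6)), Add(-87, -211)), -302), 2) = Pow(Add(Mul(Add(44, Mul(16, Pow(Add(-1, Mul(16, 6)), -1))), Add(-87, -211)), -302), 2) = Pow(Add(Mul(Add(44, Mul(16, Pow(Add(-1, 96), -1))), -298), -302), 2) = Pow(Add(Mul(Add(44, Mul(16, Pow(95, -1))), -298), -302), 2) = Pow(Add(Mul(Add(44, Mul(16, Rational(1, 95))), -298), -302), 2) = Pow(Add(Mul(Add(44, Rational(16, 95)), -298), -302), 2) = Pow(Add(Mul(Rational(4196, 95), -298), -302), 2) = Pow(Add(Rational(-1250408, 95), -302), 2) = Pow(Rational(-1279098, 95), 2) = Rational(1636091693604, 9025)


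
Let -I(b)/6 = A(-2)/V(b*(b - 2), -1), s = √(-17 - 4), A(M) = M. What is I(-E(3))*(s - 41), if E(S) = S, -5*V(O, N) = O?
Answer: 164 - 4*I*√21 ≈ 164.0 - 18.33*I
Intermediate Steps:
V(O, N) = -O/5
s = I*√21 (s = √(-21) = I*√21 ≈ 4.5826*I)
I(b) = -60/(b*(-2 + b)) (I(b) = -(-12)/((-b*(b - 2)/5)) = -(-12)/((-b*(-2 + b)/5)) = -(-12)*(-5/(b*(-2 + b))) = -60/(b*(-2 + b)))
I(-E(3))*(s - 41) = (-60/(((-1*3))*(-2 - 1*3)))*(I*√21 - 41) = (-60/(-3*(-2 - 3)))*(-41 + I*√21) = (-60*(-⅓)/(-5))*(-41 + I*√21) = (-60*(-⅓)*(-⅕))*(-41 + I*√21) = -4*(-41 + I*√21) = 164 - 4*I*√21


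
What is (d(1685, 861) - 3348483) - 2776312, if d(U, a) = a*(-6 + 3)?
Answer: -6127378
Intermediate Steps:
d(U, a) = -3*a (d(U, a) = a*(-3) = -3*a)
(d(1685, 861) - 3348483) - 2776312 = (-3*861 - 3348483) - 2776312 = (-2583 - 3348483) - 2776312 = -3351066 - 2776312 = -6127378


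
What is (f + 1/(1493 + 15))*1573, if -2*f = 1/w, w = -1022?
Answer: 26862/14819 ≈ 1.8127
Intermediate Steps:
f = 1/2044 (f = -1/2/(-1022) = -1/2*(-1/1022) = 1/2044 ≈ 0.00048924)
(f + 1/(1493 + 15))*1573 = (1/2044 + 1/(1493 + 15))*1573 = (1/2044 + 1/1508)*1573 = (222/192647)*1573 = 26862/14819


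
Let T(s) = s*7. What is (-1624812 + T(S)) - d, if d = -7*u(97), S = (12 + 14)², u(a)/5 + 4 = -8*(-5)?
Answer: -1618820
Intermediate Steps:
u(a) = 180 (u(a) = -20 + 5*(-8*(-5)) = -20 + 5*40 = -20 + 200 = 180)
S = 676 (S = 26² = 676)
T(s) = 7*s
d = -1260 (d = -7*180 = -1260)
(-1624812 + T(S)) - d = (-1624812 + 7*676) - 1*(-1260) = (-1624812 + 4732) + 1260 = -1620080 + 1260 = -1618820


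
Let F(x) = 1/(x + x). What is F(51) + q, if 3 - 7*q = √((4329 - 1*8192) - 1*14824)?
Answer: 313/714 - I*√18687/7 ≈ 0.43838 - 19.529*I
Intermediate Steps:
q = 3/7 - I*√18687/7 (q = 3/7 - √((4329 - 1*8192) - 1*14824)/7 = 3/7 - √((4329 - 8192) - 14824)/7 = 3/7 - √(-3863 - 14824)/7 = 3/7 - I*√18687/7 ≈ 0.42857 - 19.529*I)
F(x) = 1/(2*x)
F(51) + q = (½)/51 + (3/7 - I*√18687/7) = (½)*(1/51) + (3/7 - I*√18687/7) = 1/102 + (3/7 - I*√18687/7) = 313/714 - I*√18687/7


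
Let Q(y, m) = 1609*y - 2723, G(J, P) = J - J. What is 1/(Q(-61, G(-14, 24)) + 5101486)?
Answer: 1/5000614 ≈ 1.9998e-7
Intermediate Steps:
G(J, P) = 0
Q(y, m) = -2723 + 1609*y
1/(Q(-61, G(-14, 24)) + 5101486) = 1/((-2723 + 1609*(-61)) + 5101486) = 1/((-2723 - 98149) + 5101486) = 1/(-100872 + 5101486) = 1/5000614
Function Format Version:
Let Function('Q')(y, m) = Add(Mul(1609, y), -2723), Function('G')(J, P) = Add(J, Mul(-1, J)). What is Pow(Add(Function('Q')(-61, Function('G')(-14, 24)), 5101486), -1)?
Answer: Rational(1, 5000614) ≈ 1.9998e-7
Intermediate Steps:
Function('G')(J, P) = 0
Function('Q')(y, m) = Add(-2723, Mul(1609, y))
Pow(Add(Function('Q')(-61, Function('G')(-14, 24)), 5101486), -1) = Pow(Add(Add(-2723, Mul(1609, -61)), 5101486), -1) = Pow(Add(Add(-2723, -98149), 5101486), -1) = Pow(Add(-100872, 5101486), -1) = Pow(5000614, -1) = Rational(1, 5000614)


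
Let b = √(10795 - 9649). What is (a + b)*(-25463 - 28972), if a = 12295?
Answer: -669278325 - 54435*√1146 ≈ -6.7112e+8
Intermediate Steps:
b = √1146 ≈ 33.853
(a + b)*(-25463 - 28972) = (12295 + √1146)*(-25463 - 28972) = (12295 + √1146)*(-54435) = -669278325 - 54435*√1146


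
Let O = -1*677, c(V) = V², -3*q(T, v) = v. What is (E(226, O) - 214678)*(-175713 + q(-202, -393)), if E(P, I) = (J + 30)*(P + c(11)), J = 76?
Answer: 31235335472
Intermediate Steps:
q(T, v) = -v/3
O = -677
E(P, I) = 12826 + 106*P (E(P, I) = (76 + 30)*(P + 11²) = 106*(P + 121) = 106*(121 + P) = 12826 + 106*P)
(E(226, O) - 214678)*(-175713 + q(-202, -393)) = ((12826 + 106*226) - 214678)*(-175713 - ⅓*(-393)) = ((12826 + 23956) - 214678)*(-175713 + 131) = (36782 - 214678)*(-175582) = -177896*(-175582) = 31235335472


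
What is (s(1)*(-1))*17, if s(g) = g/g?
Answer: -17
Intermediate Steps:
s(g) = 1
(s(1)*(-1))*17 = (1*(-1))*17 = -1*17 = -17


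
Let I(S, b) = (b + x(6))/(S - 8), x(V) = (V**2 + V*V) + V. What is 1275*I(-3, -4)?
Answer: -94350/11 ≈ -8577.3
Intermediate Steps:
x(V) = V + 2*V**2 (x(V) = (V**2 + V**2) + V = 2*V**2 + V = V + 2*V**2)
I(S, b) = (78 + b)/(-8 + S) (I(S, b) = (b + 6*(1 + 2*6))/(S - 8) = (b + 6*(1 + 12))/(-8 + S) = (b + 6*13)/(-8 + S) = (b + 78)/(-8 + S) = (78 + b)/(-8 + S))
1275*I(-3, -4) = 1275*((78 - 4)/(-8 - 3)) = 1275*(74/(-11)) = 1275*(-1/11*74) = 1275*(-74/11) = -94350/11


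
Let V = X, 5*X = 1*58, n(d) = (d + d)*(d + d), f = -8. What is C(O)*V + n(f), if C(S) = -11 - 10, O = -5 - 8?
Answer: 62/5 ≈ 12.400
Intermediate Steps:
n(d) = 4*d**2 (n(d) = (2*d)*(2*d) = 4*d**2)
X = 58/5 (X = (1*58)/5 = (1/5)*58 = 58/5 ≈ 11.600)
O = -13
V = 58/5 ≈ 11.600
C(S) = -21
C(O)*V + n(f) = -21*58/5 + 4*(-8)**2 = -1218/5 + 4*64 = -1218/5 + 256 = 62/5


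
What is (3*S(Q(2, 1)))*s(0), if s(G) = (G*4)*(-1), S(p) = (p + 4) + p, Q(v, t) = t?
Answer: 0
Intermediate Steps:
S(p) = 4 + 2*p (S(p) = (4 + p) + p = 4 + 2*p)
s(G) = -4*G (s(G) = (4*G)*(-1) = -4*G)
(3*S(Q(2, 1)))*s(0) = (3*(4 + 2*1))*(-4*0) = (3*(4 + 2))*0 = (3*6)*0 = 18*0 = 0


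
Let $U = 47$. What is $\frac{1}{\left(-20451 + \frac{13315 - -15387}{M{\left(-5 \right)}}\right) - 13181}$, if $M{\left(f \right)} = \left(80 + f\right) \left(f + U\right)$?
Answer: $- \frac{1575}{52956049} \approx -2.9742 \cdot 10^{-5}$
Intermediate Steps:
$M{\left(f \right)} = \left(47 + f\right) \left(80 + f\right)$ ($M{\left(f \right)} = \left(80 + f\right) \left(f + 47\right) = \left(80 + f\right) \left(47 + f\right) = \left(47 + f\right) \left(80 + f\right)$)
$\frac{1}{\left(-20451 + \frac{13315 - -15387}{M{\left(-5 \right)}}\right) - 13181} = \frac{1}{\left(-20451 + \frac{13315 - -15387}{3760 + \left(-5\right)^{2} + 127 \left(-5\right)}\right) - 13181} = \frac{1}{\left(-20451 + \frac{13315 + 15387}{3760 + 25 - 635}\right) - 13181} = \frac{1}{\left(-20451 + \frac{28702}{3150}\right) - 13181} = \frac{1}{\left(-20451 + 28702 \cdot \frac{1}{3150}\right) - 13181} = \frac{1}{\left(-20451 + \frac{14351}{1575}\right) - 13181} = \frac{1}{- \frac{32195974}{1575} - 13181} = \frac{1}{- \frac{52956049}{1575}} = - \frac{1575}{52956049}$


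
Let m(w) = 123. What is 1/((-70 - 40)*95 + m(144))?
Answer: -1/10327 ≈ -9.6834e-5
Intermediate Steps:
1/((-70 - 40)*95 + m(144)) = 1/((-70 - 40)*95 + 123) = 1/(-110*95 + 123) = 1/(-10450 + 123) = 1/(-10327) = -1/10327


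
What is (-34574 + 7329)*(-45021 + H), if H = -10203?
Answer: 1504577880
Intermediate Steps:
(-34574 + 7329)*(-45021 + H) = (-34574 + 7329)*(-45021 - 10203) = -27245*(-55224) = 1504577880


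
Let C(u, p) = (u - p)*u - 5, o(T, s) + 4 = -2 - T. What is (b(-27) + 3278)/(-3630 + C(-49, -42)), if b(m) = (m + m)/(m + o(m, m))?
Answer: -3287/3292 ≈ -0.99848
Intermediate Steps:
o(T, s) = -6 - T (o(T, s) = -4 + (-2 - T) = -6 - T)
C(u, p) = -5 + u*(u - p) (C(u, p) = u*(u - p) - 5 = -5 + u*(u - p))
b(m) = -m/3 (b(m) = (m + m)/(m + (-6 - m)) = (2*m)/(-6) = (2*m)*(-1/6) = -m/3)
(b(-27) + 3278)/(-3630 + C(-49, -42)) = (-1/3*(-27) + 3278)/(-3630 + (-5 + (-49)**2 - 1*(-42)*(-49))) = (9 + 3278)/(-3630 + (-5 + 2401 - 2058)) = 3287/(-3630 + 338) = 3287/(-3292) = 3287*(-1/3292) = -3287/3292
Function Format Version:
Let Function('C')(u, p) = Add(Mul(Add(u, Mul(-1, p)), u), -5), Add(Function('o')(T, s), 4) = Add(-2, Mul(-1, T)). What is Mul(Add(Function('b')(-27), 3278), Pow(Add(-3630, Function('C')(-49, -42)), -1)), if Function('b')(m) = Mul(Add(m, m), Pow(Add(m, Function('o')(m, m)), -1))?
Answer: Rational(-3287, 3292) ≈ -0.99848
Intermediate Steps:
Function('o')(T, s) = Add(-6, Mul(-1, T)) (Function('o')(T, s) = Add(-4, Add(-2, Mul(-1, T))) = Add(-6, Mul(-1, T)))
Function('C')(u, p) = Add(-5, Mul(u, Add(u, Mul(-1, p)))) (Function('C')(u, p) = Add(Mul(u, Add(u, Mul(-1, p))), -5) = Add(-5, Mul(u, Add(u, Mul(-1, p)))))
Function('b')(m) = Mul(Rational(-1, 3), m) (Function('b')(m) = Mul(Add(m, m), Pow(Add(m, Add(-6, Mul(-1, m))), -1)) = Mul(Mul(2, m), Pow(-6, -1)) = Mul(Mul(2, m), Rational(-1, 6)) = Mul(Rational(-1, 3), m))
Mul(Add(Function('b')(-27), 3278), Pow(Add(-3630, Function('C')(-49, -42)), -1)) = Mul(Add(Mul(Rational(-1, 3), -27), 3278), Pow(Add(-3630, Add(-5, Pow(-49, 2), Mul(-1, -42, -49))), -1)) = Mul(Add(9, 3278), Pow(Add(-3630, Add(-5, 2401, -2058)), -1)) = Mul(3287, Pow(Add(-3630, 338), -1)) = Mul(3287, Pow(-3292, -1)) = Mul(3287, Rational(-1, 3292)) = Rational(-3287, 3292)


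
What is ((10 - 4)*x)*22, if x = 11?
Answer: 1452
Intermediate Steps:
((10 - 4)*x)*22 = ((10 - 4)*11)*22 = (6*11)*22 = 66*22 = 1452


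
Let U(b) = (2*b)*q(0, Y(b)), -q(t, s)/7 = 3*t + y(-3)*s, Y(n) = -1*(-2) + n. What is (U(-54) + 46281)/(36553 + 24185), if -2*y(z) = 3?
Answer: 35083/20246 ≈ 1.7328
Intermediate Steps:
Y(n) = 2 + n
y(z) = -3/2 (y(z) = -½*3 = -3/2)
q(t, s) = -21*t + 21*s/2 (q(t, s) = -7*(3*t - 3*s/2) = -21*t + 21*s/2)
U(b) = 2*b*(21 + 21*b/2) (U(b) = (2*b)*(-21*0 + 21*(2 + b)/2) = (2*b)*(0 + (21 + 21*b/2)) = (2*b)*(21 + 21*b/2) = 2*b*(21 + 21*b/2))
(U(-54) + 46281)/(36553 + 24185) = (21*(-54)*(2 - 54) + 46281)/(36553 + 24185) = (21*(-54)*(-52) + 46281)/60738 = (58968 + 46281)*(1/60738) = 105249*(1/60738) = 35083/20246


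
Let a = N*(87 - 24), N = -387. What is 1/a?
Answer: -1/24381 ≈ -4.1016e-5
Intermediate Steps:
a = -24381 (a = -387*(87 - 24) = -387*63 = -24381)
1/a = 1/(-24381) = -1/24381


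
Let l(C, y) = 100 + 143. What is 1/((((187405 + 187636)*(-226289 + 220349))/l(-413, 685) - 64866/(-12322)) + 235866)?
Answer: -55449/495259246489 ≈ -1.1196e-7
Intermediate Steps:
l(C, y) = 243
1/((((187405 + 187636)*(-226289 + 220349))/l(-413, 685) - 64866/(-12322)) + 235866) = 1/((((187405 + 187636)*(-226289 + 220349))/243 - 64866/(-12322)) + 235866) = 1/(((375041*(-5940))*(1/243) - 64866*(-1/12322)) + 235866) = 1/((-2227743540*1/243 + 32433/6161) + 235866) = 1/((-82509020/9 + 32433/6161) + 235866) = 1/(-508337780323/55449 + 235866) = 1/(-495259246489/55449) = -55449/495259246489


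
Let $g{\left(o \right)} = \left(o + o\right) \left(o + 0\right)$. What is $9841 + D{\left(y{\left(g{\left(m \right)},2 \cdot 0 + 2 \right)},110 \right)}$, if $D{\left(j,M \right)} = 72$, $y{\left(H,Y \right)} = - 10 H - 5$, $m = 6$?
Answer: $9913$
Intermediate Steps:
$g{\left(o \right)} = 2 o^{2}$ ($g{\left(o \right)} = 2 o o = 2 o^{2}$)
$y{\left(H,Y \right)} = -5 - 10 H$
$9841 + D{\left(y{\left(g{\left(m \right)},2 \cdot 0 + 2 \right)},110 \right)} = 9841 + 72 = 9913$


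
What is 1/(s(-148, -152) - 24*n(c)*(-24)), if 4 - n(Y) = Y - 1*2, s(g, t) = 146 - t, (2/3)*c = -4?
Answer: 1/7210 ≈ 0.00013870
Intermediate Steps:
c = -6 (c = (3/2)*(-4) = -6)
n(Y) = 6 - Y (n(Y) = 4 - (Y - 1*2) = 4 - (Y - 2) = 4 - (-2 + Y) = 4 + (2 - Y) = 6 - Y)
1/(s(-148, -152) - 24*n(c)*(-24)) = 1/((146 - 1*(-152)) - 24*(6 - 1*(-6))*(-24)) = 1/((146 + 152) - 24*(6 + 6)*(-24)) = 1/(298 - 24*12*(-24)) = 1/(298 - 288*(-24)) = 1/(298 - 1*(-6912)) = 1/(298 + 6912) = 1/7210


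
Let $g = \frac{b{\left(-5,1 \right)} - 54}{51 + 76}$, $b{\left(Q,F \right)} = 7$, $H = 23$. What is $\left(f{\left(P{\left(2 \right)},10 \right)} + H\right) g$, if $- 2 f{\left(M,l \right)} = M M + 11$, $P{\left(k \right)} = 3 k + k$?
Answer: $\frac{1363}{254} \approx 5.3661$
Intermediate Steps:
$P{\left(k \right)} = 4 k$
$f{\left(M,l \right)} = - \frac{11}{2} - \frac{M^{2}}{2}$ ($f{\left(M,l \right)} = - \frac{M M + 11}{2} = - \frac{M^{2} + 11}{2} = - \frac{11 + M^{2}}{2} = - \frac{11}{2} - \frac{M^{2}}{2}$)
$g = - \frac{47}{127}$ ($g = \frac{7 - 54}{51 + 76} = - \frac{47}{127} \approx -0.37008$)
$\left(f{\left(P{\left(2 \right)},10 \right)} + H\right) g = \left(\left(- \frac{11}{2} - \frac{\left(4 \cdot 2\right)^{2}}{2}\right) + 23\right) \left(- \frac{47}{127}\right) = \left(\left(- \frac{11}{2} - \frac{8^{2}}{2}\right) + 23\right) \left(- \frac{47}{127}\right) = \left(\left(- \frac{11}{2} - 32\right) + 23\right) \left(- \frac{47}{127}\right) = \left(- \frac{75}{2} + 23\right) \left(- \frac{47}{127}\right) = \left(- \frac{29}{2}\right) \left(- \frac{47}{127}\right) = \frac{1363}{254}$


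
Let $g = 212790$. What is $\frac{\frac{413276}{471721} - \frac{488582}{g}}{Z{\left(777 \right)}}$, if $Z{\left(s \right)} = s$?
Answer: $- \frac{71266694791}{38996663252715} \approx -0.0018275$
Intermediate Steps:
$\frac{\frac{413276}{471721} - \frac{488582}{g}}{Z{\left(777 \right)}} = \frac{\frac{413276}{471721} - \frac{488582}{212790}}{777} = \left(413276 \cdot \frac{1}{471721} - \frac{244291}{106395}\right) \frac{1}{777} = \left(\frac{413276}{471721} - \frac{244291}{106395}\right) \frac{1}{777} = \left(- \frac{71266694791}{50188755795}\right) \frac{1}{777} = - \frac{71266694791}{38996663252715}$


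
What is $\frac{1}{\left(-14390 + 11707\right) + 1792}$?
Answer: $- \frac{1}{891} \approx -0.0011223$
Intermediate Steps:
$\frac{1}{\left(-14390 + 11707\right) + 1792} = \frac{1}{-2683 + 1792} = \frac{1}{-891} = - \frac{1}{891}$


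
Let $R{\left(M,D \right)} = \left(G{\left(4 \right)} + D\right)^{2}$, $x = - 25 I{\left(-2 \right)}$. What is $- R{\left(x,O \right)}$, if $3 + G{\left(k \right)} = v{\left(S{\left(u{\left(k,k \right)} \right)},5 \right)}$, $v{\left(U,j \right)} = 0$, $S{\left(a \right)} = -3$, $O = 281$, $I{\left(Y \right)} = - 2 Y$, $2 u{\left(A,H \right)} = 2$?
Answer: $-77284$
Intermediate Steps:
$u{\left(A,H \right)} = 1$ ($u{\left(A,H \right)} = \frac{1}{2} \cdot 2 = 1$)
$G{\left(k \right)} = -3$ ($G{\left(k \right)} = -3 + 0 = -3$)
$x = -100$ ($x = - 25 \left(\left(-2\right) \left(-2\right)\right) = \left(-25\right) 4 = -100$)
$R{\left(M,D \right)} = \left(-3 + D\right)^{2}$
$- R{\left(x,O \right)} = - \left(-3 + 281\right)^{2} = - 278^{2} = \left(-1\right) 77284 = -77284$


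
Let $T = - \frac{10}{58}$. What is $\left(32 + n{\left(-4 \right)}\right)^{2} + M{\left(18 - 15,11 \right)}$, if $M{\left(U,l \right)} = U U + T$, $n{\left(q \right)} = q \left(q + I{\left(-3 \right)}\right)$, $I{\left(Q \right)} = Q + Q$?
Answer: $\frac{150592}{29} \approx 5192.8$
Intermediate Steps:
$I{\left(Q \right)} = 2 Q$
$T = - \frac{5}{29}$ ($T = \left(-10\right) \frac{1}{58} = - \frac{5}{29} \approx -0.17241$)
$n{\left(q \right)} = q \left(-6 + q\right)$ ($n{\left(q \right)} = q \left(q + 2 \left(-3\right)\right) = q \left(q - 6\right) = q \left(-6 + q\right)$)
$M{\left(U,l \right)} = - \frac{5}{29} + U^{2}$ ($M{\left(U,l \right)} = U U - \frac{5}{29} = U^{2} - \frac{5}{29} = - \frac{5}{29} + U^{2}$)
$\left(32 + n{\left(-4 \right)}\right)^{2} + M{\left(18 - 15,11 \right)} = \left(32 - 4 \left(-6 - 4\right)\right)^{2} - \left(\frac{5}{29} - \left(18 - 15\right)^{2}\right) = \left(32 - -40\right)^{2} - \left(\frac{5}{29} - \left(18 - 15\right)^{2}\right) = \left(32 + 40\right)^{2} - \left(\frac{5}{29} - 3^{2}\right) = 72^{2} + \left(- \frac{5}{29} + 9\right) = 5184 + \frac{256}{29} = \frac{150592}{29}$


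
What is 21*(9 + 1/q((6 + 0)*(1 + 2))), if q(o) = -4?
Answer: 735/4 ≈ 183.75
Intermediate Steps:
21*(9 + 1/q((6 + 0)*(1 + 2))) = 21*(9 + 1/(-4)) = 21*(9 - 1/4) = 21*(35/4) = 735/4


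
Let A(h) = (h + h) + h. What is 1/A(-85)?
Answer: -1/255 ≈ -0.0039216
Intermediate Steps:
A(h) = 3*h (A(h) = 2*h + h = 3*h)
1/A(-85) = 1/(3*(-85)) = 1/(-255) = -1/255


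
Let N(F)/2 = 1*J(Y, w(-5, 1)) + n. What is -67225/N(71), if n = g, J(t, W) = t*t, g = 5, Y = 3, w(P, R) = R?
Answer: -67225/28 ≈ -2400.9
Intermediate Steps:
J(t, W) = t²
n = 5
N(F) = 28 (N(F) = 2*(1*3² + 5) = 2*(1*9 + 5) = 2*(9 + 5) = 2*14 = 28)
-67225/N(71) = -67225/28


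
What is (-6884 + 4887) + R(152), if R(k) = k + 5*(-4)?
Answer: -1865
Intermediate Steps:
R(k) = -20 + k (R(k) = k - 20 = -20 + k)
(-6884 + 4887) + R(152) = (-6884 + 4887) + (-20 + 152) = -1997 + 132 = -1865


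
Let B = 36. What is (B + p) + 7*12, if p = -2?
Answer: 118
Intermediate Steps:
(B + p) + 7*12 = (36 - 2) + 7*12 = 34 + 84 = 118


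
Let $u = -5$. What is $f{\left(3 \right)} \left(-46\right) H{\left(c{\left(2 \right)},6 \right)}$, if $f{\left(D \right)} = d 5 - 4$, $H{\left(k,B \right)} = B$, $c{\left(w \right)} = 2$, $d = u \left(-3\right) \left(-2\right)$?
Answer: $42504$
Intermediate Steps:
$d = -30$ ($d = \left(-5\right) \left(-3\right) \left(-2\right) = 15 \left(-2\right) = -30$)
$f{\left(D \right)} = -154$ ($f{\left(D \right)} = \left(-30\right) 5 - 4 = -150 - 4 = -154$)
$f{\left(3 \right)} \left(-46\right) H{\left(c{\left(2 \right)},6 \right)} = \left(-154\right) \left(-46\right) 6 = 7084 \cdot 6 = 42504$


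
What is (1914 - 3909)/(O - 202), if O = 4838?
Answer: -105/244 ≈ -0.43033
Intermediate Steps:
(1914 - 3909)/(O - 202) = (1914 - 3909)/(4838 - 202) = -1995/4636 = -1995*1/4636 = -105/244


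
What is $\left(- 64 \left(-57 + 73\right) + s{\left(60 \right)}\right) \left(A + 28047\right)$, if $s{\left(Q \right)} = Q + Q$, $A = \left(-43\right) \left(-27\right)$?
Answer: $-26404032$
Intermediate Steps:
$A = 1161$
$s{\left(Q \right)} = 2 Q$
$\left(- 64 \left(-57 + 73\right) + s{\left(60 \right)}\right) \left(A + 28047\right) = \left(- 64 \left(-57 + 73\right) + 2 \cdot 60\right) \left(1161 + 28047\right) = \left(\left(-64\right) 16 + 120\right) 29208 = \left(-1024 + 120\right) 29208 = \left(-904\right) 29208 = -26404032$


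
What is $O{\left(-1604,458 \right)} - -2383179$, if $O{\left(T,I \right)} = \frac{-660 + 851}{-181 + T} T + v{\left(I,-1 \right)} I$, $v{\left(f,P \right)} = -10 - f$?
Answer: $\frac{3871676839}{1785} \approx 2.169 \cdot 10^{6}$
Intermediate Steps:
$O{\left(T,I \right)} = I \left(-10 - I\right) + \frac{191 T}{-181 + T}$ ($O{\left(T,I \right)} = \frac{-660 + 851}{-181 + T} T + \left(-10 - I\right) I = \frac{191}{-181 + T} T + I \left(-10 - I\right) = \frac{191 T}{-181 + T} + I \left(-10 - I\right) = I \left(-10 - I\right) + \frac{191 T}{-181 + T}$)
$O{\left(-1604,458 \right)} - -2383179 = \frac{191 \left(-1604\right) + 181 \cdot 458 \left(10 + 458\right) - 458 \left(-1604\right) \left(10 + 458\right)}{-181 - 1604} - -2383179 = \frac{-306364 + 181 \cdot 458 \cdot 468 - 458 \left(-1604\right) 468}{-1785} + 2383179 = - \frac{-306364 + 38796264 + 343807776}{1785} + 2383179 = \left(- \frac{1}{1785}\right) 382297676 + 2383179 = - \frac{382297676}{1785} + 2383179 = \frac{3871676839}{1785}$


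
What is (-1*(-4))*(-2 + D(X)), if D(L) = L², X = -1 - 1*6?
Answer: 188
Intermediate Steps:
X = -7 (X = -1 - 6 = -7)
(-1*(-4))*(-2 + D(X)) = (-1*(-4))*(-2 + (-7)²) = 4*(-2 + 49) = 4*47 = 188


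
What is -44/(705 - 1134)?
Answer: 4/39 ≈ 0.10256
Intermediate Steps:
-44/(705 - 1134) = -44/(-429) = -1/429*(-44) = 4/39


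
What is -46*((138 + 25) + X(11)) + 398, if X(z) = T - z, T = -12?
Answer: -6042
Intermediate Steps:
X(z) = -12 - z
-46*((138 + 25) + X(11)) + 398 = -46*((138 + 25) + (-12 - 1*11)) + 398 = -46*(163 + (-12 - 11)) + 398 = -46*(163 - 23) + 398 = -46*140 + 398 = -6440 + 398 = -6042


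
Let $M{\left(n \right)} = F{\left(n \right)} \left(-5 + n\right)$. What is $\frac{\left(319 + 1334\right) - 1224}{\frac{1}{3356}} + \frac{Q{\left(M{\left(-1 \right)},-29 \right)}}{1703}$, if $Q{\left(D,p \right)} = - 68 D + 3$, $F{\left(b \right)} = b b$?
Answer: $\frac{2451850383}{1703} \approx 1.4397 \cdot 10^{6}$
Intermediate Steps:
$F{\left(b \right)} = b^{2}$
$M{\left(n \right)} = n^{2} \left(-5 + n\right)$
$Q{\left(D,p \right)} = 3 - 68 D$
$\frac{\left(319 + 1334\right) - 1224}{\frac{1}{3356}} + \frac{Q{\left(M{\left(-1 \right)},-29 \right)}}{1703} = \frac{\left(319 + 1334\right) - 1224}{\frac{1}{3356}} + \frac{3 - 68 \left(-1\right)^{2} \left(-5 - 1\right)}{1703} = \left(1653 - 1224\right) \frac{1}{\frac{1}{3356}} + \left(3 - 68 \cdot 1 \left(-6\right)\right) \frac{1}{1703} = 429 \cdot 3356 + \left(3 - -408\right) \frac{1}{1703} = 1439724 + \left(3 + 408\right) \frac{1}{1703} = 1439724 + 411 \cdot \frac{1}{1703} = 1439724 + \frac{411}{1703} = \frac{2451850383}{1703}$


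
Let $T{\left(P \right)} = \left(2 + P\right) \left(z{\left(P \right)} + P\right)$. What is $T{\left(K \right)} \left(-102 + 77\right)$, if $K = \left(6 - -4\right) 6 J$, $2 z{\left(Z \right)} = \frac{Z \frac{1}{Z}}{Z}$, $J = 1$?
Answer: $- \frac{1116155}{12} \approx -93013.0$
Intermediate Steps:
$z{\left(Z \right)} = \frac{1}{2 Z}$ ($z{\left(Z \right)} = \frac{\frac{Z}{Z} \frac{1}{Z}}{2} = \frac{1 \frac{1}{Z}}{2} = \frac{1}{2 Z}$)
$K = 60$ ($K = \left(6 - -4\right) 6 \cdot 1 = \left(6 + 4\right) 6 \cdot 1 = 10 \cdot 6 \cdot 1 = 60 \cdot 1 = 60$)
$T{\left(P \right)} = \left(2 + P\right) \left(P + \frac{1}{2 P}\right)$ ($T{\left(P \right)} = \left(2 + P\right) \left(\frac{1}{2 P} + P\right) = \left(2 + P\right) \left(P + \frac{1}{2 P}\right)$)
$T{\left(K \right)} \left(-102 + 77\right) = \left(\frac{1}{2} + \frac{1}{60} + 60^{2} + 2 \cdot 60\right) \left(-102 + 77\right) = \left(\frac{1}{2} + \frac{1}{60} + 3600 + 120\right) \left(-25\right) = \frac{223231}{60} \left(-25\right) = - \frac{1116155}{12}$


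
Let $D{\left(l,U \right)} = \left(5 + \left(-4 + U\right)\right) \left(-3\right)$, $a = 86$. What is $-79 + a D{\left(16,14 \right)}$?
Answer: $-3949$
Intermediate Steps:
$D{\left(l,U \right)} = -3 - 3 U$ ($D{\left(l,U \right)} = \left(1 + U\right) \left(-3\right) = -3 - 3 U$)
$-79 + a D{\left(16,14 \right)} = -79 + 86 \left(-3 - 42\right) = -79 + 86 \left(-45\right) = -79 - 3870 = -3949$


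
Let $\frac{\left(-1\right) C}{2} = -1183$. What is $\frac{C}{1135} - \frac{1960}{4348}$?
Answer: $\frac{2015692}{1233745} \approx 1.6338$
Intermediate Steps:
$C = 2366$ ($C = \left(-2\right) \left(-1183\right) = 2366$)
$\frac{C}{1135} - \frac{1960}{4348} = \frac{2366}{1135} - \frac{1960}{4348} = 2366 \cdot \frac{1}{1135} - \frac{490}{1087} = \frac{2366}{1135} - \frac{490}{1087} = \frac{2015692}{1233745}$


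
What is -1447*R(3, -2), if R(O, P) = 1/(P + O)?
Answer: -1447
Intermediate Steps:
R(O, P) = 1/(O + P)
-1447*R(3, -2) = -1447/(3 - 2) = -1447/1 = -1447*1 = -1447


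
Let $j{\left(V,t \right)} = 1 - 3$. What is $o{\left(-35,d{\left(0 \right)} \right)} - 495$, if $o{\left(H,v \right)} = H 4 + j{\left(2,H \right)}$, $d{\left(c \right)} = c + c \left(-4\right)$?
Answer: $-637$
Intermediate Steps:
$j{\left(V,t \right)} = -2$
$d{\left(c \right)} = - 3 c$ ($d{\left(c \right)} = c - 4 c = - 3 c$)
$o{\left(H,v \right)} = -2 + 4 H$ ($o{\left(H,v \right)} = H 4 - 2 = 4 H - 2 = -2 + 4 H$)
$o{\left(-35,d{\left(0 \right)} \right)} - 495 = \left(-2 + 4 \left(-35\right)\right) - 495 = \left(-2 - 140\right) - 495 = -142 - 495 = -637$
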